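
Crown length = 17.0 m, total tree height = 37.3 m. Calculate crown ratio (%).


Formula: Crown Ratio = (Crown Length / Total Height) * 100
CR = (17.0 m / 37.3 m) * 100
CR = 0.4558 * 100 = 45.6%

45.6


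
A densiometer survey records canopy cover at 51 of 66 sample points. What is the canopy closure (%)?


Formula: Canopy closure = covered points / total points * 100
Closure = 51 / 66 * 100
Closure = 0.7727 * 100 = 77.3%

77.3


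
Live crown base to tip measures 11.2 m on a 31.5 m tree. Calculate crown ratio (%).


Formula: Crown Ratio = (Crown Length / Total Height) * 100
CR = (11.2 m / 31.5 m) * 100
CR = 0.3556 * 100 = 35.6%

35.6


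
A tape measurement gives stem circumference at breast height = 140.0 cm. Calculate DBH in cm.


Formula: DBH = C / pi
DBH = 140.0 / pi
pi = 3.14159...
DBH = 44.6 cm

44.6


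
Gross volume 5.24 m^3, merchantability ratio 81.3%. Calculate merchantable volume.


Formula: MV = V_total * (merchantable_pct / 100)
Merchantable fraction = 81.3% / 100 = 0.813
MV = 5.24 m^3 * 0.813 = 4.26 m^3

4.26


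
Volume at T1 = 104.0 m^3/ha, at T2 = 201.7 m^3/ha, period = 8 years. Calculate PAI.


Formula: PAI = (V_T2 - V_T1) / (T2 - T1)
Volume increment = 201.7 - 104.0 = 97.7 m^3/ha
PAI = 97.7 / 8 = 12.21 m^3/ha/year

12.21


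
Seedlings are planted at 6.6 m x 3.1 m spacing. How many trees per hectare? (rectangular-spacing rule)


Formula: TPH = 10000 m^2/ha / (spacing_x * spacing_y)
Area per tree = 6.6 m * 3.1 m = 20.46 m^2
TPH = 10000 / 20.46 = 489 trees/ha

489


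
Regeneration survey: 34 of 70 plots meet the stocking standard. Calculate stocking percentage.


Formula: Stocking % = stocked plots / total plots * 100
Stocking = 34 / 70 * 100
Stocking = 0.4857 * 100 = 48.6%

48.6


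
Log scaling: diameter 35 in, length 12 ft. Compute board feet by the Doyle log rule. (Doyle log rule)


Doyle: BF = (D - 4)^2 * L / 16
Adjusted diameter = 35 - 4 = 31 in
(D-4)^2 = 31^2 = 961
BF = 961 * 12 / 16 = 721 BF

721


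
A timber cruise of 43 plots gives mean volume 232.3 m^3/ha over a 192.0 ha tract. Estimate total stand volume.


Formula: Total Volume = Mean Volume per ha * Total Area
Total Volume = 232.3 m^3/ha * 192.0 ha
Total Volume = 44602 m^3

44602


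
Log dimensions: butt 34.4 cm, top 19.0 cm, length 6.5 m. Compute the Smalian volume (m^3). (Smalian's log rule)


Smalian: V = (A1 + A2)/2 * L,  A = pi*(D/200)^2
A1 = pi*(34.4/200)^2 = 0.092941 m^2
A2 = pi*(19.0/200)^2 = 0.028353 m^2
V = (0.092941+0.028353)/2*6.5 = 0.3942 m^3

0.3942


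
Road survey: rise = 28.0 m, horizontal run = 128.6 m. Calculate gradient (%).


Formula: Gradient = rise / run * 100
Gradient = 28.0 / 128.6 * 100 = 21.8%

21.8


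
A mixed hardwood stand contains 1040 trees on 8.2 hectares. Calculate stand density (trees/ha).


Formula: Stand Density = N_trees / Area_ha
Density = 1040 trees / 8.2 ha
Density = 127 trees/ha

127


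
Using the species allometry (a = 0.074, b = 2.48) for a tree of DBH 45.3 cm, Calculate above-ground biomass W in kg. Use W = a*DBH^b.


Formula: W = a * DBH^b  (allometric power law)
DBH^b = 45.3^2.48 = 12797.4529
W = 0.074 * 12797.4529 = 947.0 kg

947.0


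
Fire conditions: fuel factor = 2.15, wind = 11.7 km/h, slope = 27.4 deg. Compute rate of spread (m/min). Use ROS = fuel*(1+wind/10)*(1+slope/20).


Formula: ROS = fuel * (1 + wind/10) * (1 + slope/20)
Wind factor = 1 + 11.7/10 = 2.17
Slope factor = 1 + 27.4/20 = 2.37
ROS = 2.15 * 2.17 * 2.37 = 11.06 m/min

11.06


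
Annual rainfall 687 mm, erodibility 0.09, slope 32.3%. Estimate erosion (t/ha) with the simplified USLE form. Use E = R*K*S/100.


Formula: E = R * K * S / 100  (simplified USLE)
R * K = 687 * 0.09 = 61.83
E = 61.83 * 32.3 / 100 = 19.97 t/ha

19.97


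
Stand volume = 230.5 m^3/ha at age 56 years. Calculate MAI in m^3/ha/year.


Formula: MAI = Total Volume / Stand Age
MAI = 230.5 m^3/ha / 56 years
MAI = 4.12 m^3/ha/year

4.12


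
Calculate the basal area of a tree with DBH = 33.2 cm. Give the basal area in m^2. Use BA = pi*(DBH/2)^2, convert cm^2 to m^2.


Formula: BA = pi * (DBH/2)^2 / 10000  (cm^2 to m^2)
Radius = DBH/2 = 33.2/2 = 16.6 cm
BA = pi * 16.6^2 / 10000
   = 865.6973 cm^2 / 10000
   = 0.0866 m^2

0.0866


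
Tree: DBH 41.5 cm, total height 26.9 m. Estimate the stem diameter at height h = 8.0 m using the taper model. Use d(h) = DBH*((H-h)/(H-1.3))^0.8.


Taper: d(h) = DBH * ((H - h) / (H - 1.3))^0.8
Numerator = H - h = 26.9 - 8.0 = 18.9 m
Denominator = H - 1.3 = 26.9 - 1.3 = 25.6 m
Ratio = 18.9 / 25.6 = 0.73828
d = 41.5 * 0.73828^0.8 = 32.6 cm

32.6


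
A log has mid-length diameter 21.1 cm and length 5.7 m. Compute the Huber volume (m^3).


Huber: V = Am * L,  Am = pi*(Dm/200)^2
Am = pi*(21.1/200)^2 = 0.034967 m^2
V = 0.034967*5.7 = 0.1993 m^3

0.1993


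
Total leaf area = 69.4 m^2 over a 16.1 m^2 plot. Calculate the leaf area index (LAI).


Formula: LAI = total leaf area / ground area  (dimensionless)
LAI = 69.4 m^2 / 16.1 m^2
LAI = 4.31

4.31


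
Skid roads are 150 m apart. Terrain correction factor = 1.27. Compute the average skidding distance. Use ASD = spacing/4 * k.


Formula: ASD = (spacing / 4) * correction
Uncorrected distance = spacing / 4 = 150 / 4 = 37.5 m
ASD = 37.5 * 1.27 = 48 m

48


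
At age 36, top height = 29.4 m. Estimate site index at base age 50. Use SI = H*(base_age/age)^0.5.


Formula: SI = H_dom * (base_age / age)^0.5
Age ratio = 50 / 36 = 1.38889
sqrt(age_ratio) = 1.17851
SI = 29.4 * 1.17851 = 34.6 m

34.6


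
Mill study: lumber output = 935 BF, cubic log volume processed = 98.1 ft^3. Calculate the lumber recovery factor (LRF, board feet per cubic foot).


Formula: LRF = Lumber Output (BF) / Log Input (ft^3)
LRF = 935 BF / 98.1 ft^3
LRF = 9.53 BF/ft^3

9.53


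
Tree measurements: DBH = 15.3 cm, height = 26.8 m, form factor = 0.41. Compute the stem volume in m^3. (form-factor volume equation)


Formula: V = pi * (DBH/200)^2 * H * ff
Radius = DBH/200 = 15.3/200 = 0.0765 m
Radius^2 = 0.0765^2 = 0.00585225 m^2
V = pi * 0.00585225 * 26.8 * 0.41
V = 0.202 m^3

0.202


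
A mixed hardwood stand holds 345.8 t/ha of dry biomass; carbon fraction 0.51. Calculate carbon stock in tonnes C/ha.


Formula: Carbon Stock = Biomass * Carbon Fraction
C = 345.8 t/ha * 0.51
C = 176.4 t C/ha

176.4


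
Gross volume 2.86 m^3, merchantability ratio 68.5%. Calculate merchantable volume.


Formula: MV = V_total * (merchantable_pct / 100)
Merchantable fraction = 68.5% / 100 = 0.685
MV = 2.86 m^3 * 0.685 = 1.959 m^3

1.959


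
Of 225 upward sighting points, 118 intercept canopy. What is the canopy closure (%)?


Formula: Canopy closure = covered points / total points * 100
Closure = 118 / 225 * 100
Closure = 0.5244 * 100 = 52.4%

52.4


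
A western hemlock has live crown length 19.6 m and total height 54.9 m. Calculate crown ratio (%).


Formula: Crown Ratio = (Crown Length / Total Height) * 100
CR = (19.6 m / 54.9 m) * 100
CR = 0.357 * 100 = 35.7%

35.7


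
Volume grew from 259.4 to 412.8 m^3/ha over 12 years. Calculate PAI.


Formula: PAI = (V_T2 - V_T1) / (T2 - T1)
Volume increment = 412.8 - 259.4 = 153.4 m^3/ha
PAI = 153.4 / 12 = 12.78 m^3/ha/year

12.78


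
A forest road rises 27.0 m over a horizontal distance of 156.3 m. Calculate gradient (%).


Formula: Gradient = rise / run * 100
Gradient = 27.0 / 156.3 * 100 = 17.3%

17.3


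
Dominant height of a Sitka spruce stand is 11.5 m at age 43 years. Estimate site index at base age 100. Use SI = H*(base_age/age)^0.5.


Formula: SI = H_dom * (base_age / age)^0.5
Age ratio = 100 / 43 = 2.32558
sqrt(age_ratio) = 1.52499
SI = 11.5 * 1.52499 = 17.5 m

17.5


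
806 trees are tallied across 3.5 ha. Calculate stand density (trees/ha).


Formula: Stand Density = N_trees / Area_ha
Density = 806 trees / 3.5 ha
Density = 230 trees/ha

230


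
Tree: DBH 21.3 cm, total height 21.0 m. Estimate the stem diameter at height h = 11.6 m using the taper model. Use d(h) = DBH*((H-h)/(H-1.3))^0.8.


Taper: d(h) = DBH * ((H - h) / (H - 1.3))^0.8
Numerator = H - h = 21.0 - 11.6 = 9.4 m
Denominator = H - 1.3 = 21.0 - 1.3 = 19.7 m
Ratio = 9.4 / 19.7 = 0.47716
d = 21.3 * 0.47716^0.8 = 11.8 cm

11.8


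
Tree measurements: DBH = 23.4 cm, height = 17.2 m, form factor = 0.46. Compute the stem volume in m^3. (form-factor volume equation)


Formula: V = pi * (DBH/200)^2 * H * ff
Radius = DBH/200 = 23.4/200 = 0.117 m
Radius^2 = 0.117^2 = 0.013689 m^2
V = pi * 0.013689 * 17.2 * 0.46
V = 0.34 m^3

0.34


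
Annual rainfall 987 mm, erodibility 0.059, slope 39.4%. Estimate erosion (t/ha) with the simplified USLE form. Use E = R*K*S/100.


Formula: E = R * K * S / 100  (simplified USLE)
R * K = 987 * 0.059 = 58.233
E = 58.233 * 39.4 / 100 = 22.94 t/ha

22.94


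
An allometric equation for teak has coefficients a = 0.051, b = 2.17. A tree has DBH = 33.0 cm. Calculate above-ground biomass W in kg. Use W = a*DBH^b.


Formula: W = a * DBH^b  (allometric power law)
DBH^b = 33.0^2.17 = 1973.2188
W = 0.051 * 1973.2188 = 100.6 kg

100.6


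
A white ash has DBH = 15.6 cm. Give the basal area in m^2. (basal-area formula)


Formula: BA = pi * (DBH/2)^2 / 10000  (cm^2 to m^2)
Radius = DBH/2 = 15.6/2 = 7.8 cm
BA = pi * 7.8^2 / 10000
   = 191.1345 cm^2 / 10000
   = 0.0191 m^2

0.0191


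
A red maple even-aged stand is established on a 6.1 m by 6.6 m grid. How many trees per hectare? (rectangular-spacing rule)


Formula: TPH = 10000 m^2/ha / (spacing_x * spacing_y)
Area per tree = 6.1 m * 6.6 m = 40.26 m^2
TPH = 10000 / 40.26 = 248 trees/ha

248


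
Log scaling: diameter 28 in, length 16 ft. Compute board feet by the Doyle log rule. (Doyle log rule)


Doyle: BF = (D - 4)^2 * L / 16
Adjusted diameter = 28 - 4 = 24 in
(D-4)^2 = 24^2 = 576
BF = 576 * 16 / 16 = 576 BF

576


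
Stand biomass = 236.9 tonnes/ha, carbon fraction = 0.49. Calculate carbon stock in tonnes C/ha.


Formula: Carbon Stock = Biomass * Carbon Fraction
C = 236.9 t/ha * 0.49
C = 116.1 t C/ha

116.1


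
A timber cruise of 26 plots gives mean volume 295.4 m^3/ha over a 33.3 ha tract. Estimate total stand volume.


Formula: Total Volume = Mean Volume per ha * Total Area
Total Volume = 295.4 m^3/ha * 33.3 ha
Total Volume = 9837 m^3

9837


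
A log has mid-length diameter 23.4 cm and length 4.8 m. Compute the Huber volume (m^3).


Huber: V = Am * L,  Am = pi*(Dm/200)^2
Am = pi*(23.4/200)^2 = 0.043005 m^2
V = 0.043005*4.8 = 0.2064 m^3

0.2064


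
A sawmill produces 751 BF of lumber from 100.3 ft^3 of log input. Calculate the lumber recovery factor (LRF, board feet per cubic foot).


Formula: LRF = Lumber Output (BF) / Log Input (ft^3)
LRF = 751 BF / 100.3 ft^3
LRF = 7.49 BF/ft^3

7.49


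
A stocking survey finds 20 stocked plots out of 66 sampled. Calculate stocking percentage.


Formula: Stocking % = stocked plots / total plots * 100
Stocking = 20 / 66 * 100
Stocking = 0.303 * 100 = 30.3%

30.3


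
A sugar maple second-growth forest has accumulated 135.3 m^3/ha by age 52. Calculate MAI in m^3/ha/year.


Formula: MAI = Total Volume / Stand Age
MAI = 135.3 m^3/ha / 52 years
MAI = 2.6 m^3/ha/year

2.6


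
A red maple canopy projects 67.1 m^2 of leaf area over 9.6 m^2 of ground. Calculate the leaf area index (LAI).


Formula: LAI = total leaf area / ground area  (dimensionless)
LAI = 67.1 m^2 / 9.6 m^2
LAI = 6.99

6.99


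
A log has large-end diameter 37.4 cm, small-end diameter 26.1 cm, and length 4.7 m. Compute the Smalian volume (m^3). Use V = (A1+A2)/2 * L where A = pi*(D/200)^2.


Smalian: V = (A1 + A2)/2 * L,  A = pi*(D/200)^2
A1 = pi*(37.4/200)^2 = 0.109858 m^2
A2 = pi*(26.1/200)^2 = 0.053502 m^2
V = (0.109858+0.053502)/2*4.7 = 0.3839 m^3

0.3839


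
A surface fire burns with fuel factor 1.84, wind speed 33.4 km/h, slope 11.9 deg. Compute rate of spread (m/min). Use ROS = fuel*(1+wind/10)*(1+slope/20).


Formula: ROS = fuel * (1 + wind/10) * (1 + slope/20)
Wind factor = 1 + 33.4/10 = 4.34
Slope factor = 1 + 11.9/20 = 1.595
ROS = 1.84 * 4.34 * 1.595 = 12.74 m/min

12.74


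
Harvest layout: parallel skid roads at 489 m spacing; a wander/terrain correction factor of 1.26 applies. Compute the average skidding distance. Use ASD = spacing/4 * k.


Formula: ASD = (spacing / 4) * correction
Uncorrected distance = spacing / 4 = 489 / 4 = 122.25 m
ASD = 122.25 * 1.26 = 154 m

154


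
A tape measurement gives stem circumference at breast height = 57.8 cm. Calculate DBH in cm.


Formula: DBH = C / pi
DBH = 57.8 / pi
pi = 3.14159...
DBH = 18.4 cm

18.4


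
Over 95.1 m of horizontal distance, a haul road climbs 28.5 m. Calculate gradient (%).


Formula: Gradient = rise / run * 100
Gradient = 28.5 / 95.1 * 100 = 30.0%

30.0


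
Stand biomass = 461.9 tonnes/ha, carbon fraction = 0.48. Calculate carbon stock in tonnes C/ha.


Formula: Carbon Stock = Biomass * Carbon Fraction
C = 461.9 t/ha * 0.48
C = 221.7 t C/ha

221.7


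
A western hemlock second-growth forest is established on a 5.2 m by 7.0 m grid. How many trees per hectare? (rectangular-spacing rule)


Formula: TPH = 10000 m^2/ha / (spacing_x * spacing_y)
Area per tree = 5.2 m * 7.0 m = 36.4 m^2
TPH = 10000 / 36.4 = 275 trees/ha

275


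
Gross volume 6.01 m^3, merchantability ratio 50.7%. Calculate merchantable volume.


Formula: MV = V_total * (merchantable_pct / 100)
Merchantable fraction = 50.7% / 100 = 0.507
MV = 6.01 m^3 * 0.507 = 3.047 m^3

3.047


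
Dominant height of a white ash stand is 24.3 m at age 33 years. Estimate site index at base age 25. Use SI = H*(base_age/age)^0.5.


Formula: SI = H_dom * (base_age / age)^0.5
Age ratio = 25 / 33 = 0.75758
sqrt(age_ratio) = 0.87039
SI = 24.3 * 0.87039 = 21.2 m

21.2


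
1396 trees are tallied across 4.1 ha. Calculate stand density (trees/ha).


Formula: Stand Density = N_trees / Area_ha
Density = 1396 trees / 4.1 ha
Density = 340 trees/ha

340


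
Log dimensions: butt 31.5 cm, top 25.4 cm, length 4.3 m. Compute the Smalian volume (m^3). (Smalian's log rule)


Smalian: V = (A1 + A2)/2 * L,  A = pi*(D/200)^2
A1 = pi*(31.5/200)^2 = 0.077931 m^2
A2 = pi*(25.4/200)^2 = 0.050671 m^2
V = (0.077931+0.050671)/2*4.3 = 0.2765 m^3

0.2765


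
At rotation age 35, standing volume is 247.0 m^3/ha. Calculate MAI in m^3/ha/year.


Formula: MAI = Total Volume / Stand Age
MAI = 247.0 m^3/ha / 35 years
MAI = 7.06 m^3/ha/year

7.06


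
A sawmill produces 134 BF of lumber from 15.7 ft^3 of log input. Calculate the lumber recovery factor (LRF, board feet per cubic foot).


Formula: LRF = Lumber Output (BF) / Log Input (ft^3)
LRF = 134 BF / 15.7 ft^3
LRF = 8.54 BF/ft^3

8.54


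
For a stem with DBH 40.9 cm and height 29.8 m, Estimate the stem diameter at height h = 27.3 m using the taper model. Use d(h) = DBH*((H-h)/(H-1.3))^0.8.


Taper: d(h) = DBH * ((H - h) / (H - 1.3))^0.8
Numerator = H - h = 29.8 - 27.3 = 2.5 m
Denominator = H - 1.3 = 29.8 - 1.3 = 28.5 m
Ratio = 2.5 / 28.5 = 0.08772
d = 40.9 * 0.08772^0.8 = 5.8 cm

5.8


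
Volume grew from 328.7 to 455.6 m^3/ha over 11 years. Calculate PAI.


Formula: PAI = (V_T2 - V_T1) / (T2 - T1)
Volume increment = 455.6 - 328.7 = 126.9 m^3/ha
PAI = 126.9 / 11 = 11.54 m^3/ha/year

11.54


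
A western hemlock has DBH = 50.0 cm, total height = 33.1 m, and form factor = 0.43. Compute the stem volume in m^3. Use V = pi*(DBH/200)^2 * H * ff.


Formula: V = pi * (DBH/200)^2 * H * ff
Radius = DBH/200 = 50.0/200 = 0.25 m
Radius^2 = 0.25^2 = 0.0625 m^2
V = pi * 0.0625 * 33.1 * 0.43
V = 2.795 m^3

2.795


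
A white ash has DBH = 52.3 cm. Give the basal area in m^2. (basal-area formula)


Formula: BA = pi * (DBH/2)^2 / 10000  (cm^2 to m^2)
Radius = DBH/2 = 52.3/2 = 26.15 cm
BA = pi * 26.15^2 / 10000
   = 2148.2917 cm^2 / 10000
   = 0.2148 m^2

0.2148


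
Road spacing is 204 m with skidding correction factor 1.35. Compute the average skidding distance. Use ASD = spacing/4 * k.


Formula: ASD = (spacing / 4) * correction
Uncorrected distance = spacing / 4 = 204 / 4 = 51 m
ASD = 51 * 1.35 = 69 m

69


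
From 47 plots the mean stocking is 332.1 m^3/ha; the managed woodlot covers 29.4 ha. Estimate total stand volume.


Formula: Total Volume = Mean Volume per ha * Total Area
Total Volume = 332.1 m^3/ha * 29.4 ha
Total Volume = 9764 m^3

9764


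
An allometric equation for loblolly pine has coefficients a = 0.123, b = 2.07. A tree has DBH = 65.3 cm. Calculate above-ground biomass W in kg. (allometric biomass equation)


Formula: W = a * DBH^b  (allometric power law)
DBH^b = 65.3^2.07 = 5713.0797
W = 0.123 * 5713.0797 = 702.7 kg

702.7


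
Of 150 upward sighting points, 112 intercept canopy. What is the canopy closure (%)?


Formula: Canopy closure = covered points / total points * 100
Closure = 112 / 150 * 100
Closure = 0.7467 * 100 = 74.7%

74.7


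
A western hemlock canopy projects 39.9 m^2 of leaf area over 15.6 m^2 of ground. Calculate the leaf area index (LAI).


Formula: LAI = total leaf area / ground area  (dimensionless)
LAI = 39.9 m^2 / 15.6 m^2
LAI = 2.56

2.56


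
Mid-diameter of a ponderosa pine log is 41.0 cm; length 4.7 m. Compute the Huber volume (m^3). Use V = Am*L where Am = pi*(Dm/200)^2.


Huber: V = Am * L,  Am = pi*(Dm/200)^2
Am = pi*(41.0/200)^2 = 0.132025 m^2
V = 0.132025*4.7 = 0.6205 m^3

0.6205


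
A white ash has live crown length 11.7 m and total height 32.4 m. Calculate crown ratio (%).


Formula: Crown Ratio = (Crown Length / Total Height) * 100
CR = (11.7 m / 32.4 m) * 100
CR = 0.3611 * 100 = 36.1%

36.1


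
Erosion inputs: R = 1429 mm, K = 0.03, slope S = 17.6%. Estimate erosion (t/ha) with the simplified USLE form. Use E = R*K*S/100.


Formula: E = R * K * S / 100  (simplified USLE)
R * K = 1429 * 0.03 = 42.87
E = 42.87 * 17.6 / 100 = 7.55 t/ha

7.55


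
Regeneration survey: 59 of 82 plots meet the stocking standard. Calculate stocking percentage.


Formula: Stocking % = stocked plots / total plots * 100
Stocking = 59 / 82 * 100
Stocking = 0.7195 * 100 = 72.0%

72.0


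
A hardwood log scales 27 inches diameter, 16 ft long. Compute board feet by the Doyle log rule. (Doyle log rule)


Doyle: BF = (D - 4)^2 * L / 16
Adjusted diameter = 27 - 4 = 23 in
(D-4)^2 = 23^2 = 529
BF = 529 * 16 / 16 = 529 BF

529


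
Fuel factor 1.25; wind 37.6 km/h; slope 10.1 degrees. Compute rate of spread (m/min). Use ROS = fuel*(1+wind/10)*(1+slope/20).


Formula: ROS = fuel * (1 + wind/10) * (1 + slope/20)
Wind factor = 1 + 37.6/10 = 4.76
Slope factor = 1 + 10.1/20 = 1.505
ROS = 1.25 * 4.76 * 1.505 = 8.95 m/min

8.95


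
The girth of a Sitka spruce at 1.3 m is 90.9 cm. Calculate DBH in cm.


Formula: DBH = C / pi
DBH = 90.9 / pi
pi = 3.14159...
DBH = 28.9 cm

28.9


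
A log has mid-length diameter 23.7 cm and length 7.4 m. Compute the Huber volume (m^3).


Huber: V = Am * L,  Am = pi*(Dm/200)^2
Am = pi*(23.7/200)^2 = 0.044115 m^2
V = 0.044115*7.4 = 0.3265 m^3

0.3265


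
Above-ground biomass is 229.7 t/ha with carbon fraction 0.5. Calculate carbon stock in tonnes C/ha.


Formula: Carbon Stock = Biomass * Carbon Fraction
C = 229.7 t/ha * 0.5
C = 114.9 t C/ha

114.9


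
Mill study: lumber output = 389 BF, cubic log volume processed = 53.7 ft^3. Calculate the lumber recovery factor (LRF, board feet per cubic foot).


Formula: LRF = Lumber Output (BF) / Log Input (ft^3)
LRF = 389 BF / 53.7 ft^3
LRF = 7.24 BF/ft^3

7.24


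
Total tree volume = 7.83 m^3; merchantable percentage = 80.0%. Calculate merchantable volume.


Formula: MV = V_total * (merchantable_pct / 100)
Merchantable fraction = 80.0% / 100 = 0.8
MV = 7.83 m^3 * 0.8 = 6.264 m^3

6.264


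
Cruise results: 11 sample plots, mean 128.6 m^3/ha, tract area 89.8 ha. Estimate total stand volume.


Formula: Total Volume = Mean Volume per ha * Total Area
Total Volume = 128.6 m^3/ha * 89.8 ha
Total Volume = 11548 m^3

11548


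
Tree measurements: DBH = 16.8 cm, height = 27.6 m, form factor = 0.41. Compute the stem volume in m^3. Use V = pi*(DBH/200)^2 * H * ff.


Formula: V = pi * (DBH/200)^2 * H * ff
Radius = DBH/200 = 16.8/200 = 0.084 m
Radius^2 = 0.084^2 = 0.007056 m^2
V = pi * 0.007056 * 27.6 * 0.41
V = 0.251 m^3

0.251


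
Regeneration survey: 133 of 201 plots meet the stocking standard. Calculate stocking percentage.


Formula: Stocking % = stocked plots / total plots * 100
Stocking = 133 / 201 * 100
Stocking = 0.6617 * 100 = 66.2%

66.2


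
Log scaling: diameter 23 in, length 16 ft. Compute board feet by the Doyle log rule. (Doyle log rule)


Doyle: BF = (D - 4)^2 * L / 16
Adjusted diameter = 23 - 4 = 19 in
(D-4)^2 = 19^2 = 361
BF = 361 * 16 / 16 = 361 BF

361


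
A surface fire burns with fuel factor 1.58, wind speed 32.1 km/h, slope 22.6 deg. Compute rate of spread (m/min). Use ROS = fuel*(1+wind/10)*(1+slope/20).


Formula: ROS = fuel * (1 + wind/10) * (1 + slope/20)
Wind factor = 1 + 32.1/10 = 4.21
Slope factor = 1 + 22.6/20 = 2.13
ROS = 1.58 * 4.21 * 2.13 = 14.17 m/min

14.17


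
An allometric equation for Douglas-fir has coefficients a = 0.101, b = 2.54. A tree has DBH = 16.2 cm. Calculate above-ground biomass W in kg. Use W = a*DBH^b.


Formula: W = a * DBH^b  (allometric power law)
DBH^b = 16.2^2.54 = 1180.7777
W = 0.101 * 1180.7777 = 119.3 kg

119.3


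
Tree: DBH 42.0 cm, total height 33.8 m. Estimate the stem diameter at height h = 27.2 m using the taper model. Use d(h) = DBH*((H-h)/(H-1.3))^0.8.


Taper: d(h) = DBH * ((H - h) / (H - 1.3))^0.8
Numerator = H - h = 33.8 - 27.2 = 6.6 m
Denominator = H - 1.3 = 33.8 - 1.3 = 32.5 m
Ratio = 6.6 / 32.5 = 0.20308
d = 42.0 * 0.20308^0.8 = 11.7 cm

11.7


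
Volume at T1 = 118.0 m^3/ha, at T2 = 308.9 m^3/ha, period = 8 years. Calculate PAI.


Formula: PAI = (V_T2 - V_T1) / (T2 - T1)
Volume increment = 308.9 - 118.0 = 190.9 m^3/ha
PAI = 190.9 / 8 = 23.86 m^3/ha/year

23.86


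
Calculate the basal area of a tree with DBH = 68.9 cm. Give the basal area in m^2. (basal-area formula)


Formula: BA = pi * (DBH/2)^2 / 10000  (cm^2 to m^2)
Radius = DBH/2 = 68.9/2 = 34.45 cm
BA = pi * 34.45^2 / 10000
   = 3728.45 cm^2 / 10000
   = 0.3728 m^2

0.3728


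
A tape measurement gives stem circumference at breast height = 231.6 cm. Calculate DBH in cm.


Formula: DBH = C / pi
DBH = 231.6 / pi
pi = 3.14159...
DBH = 73.7 cm

73.7


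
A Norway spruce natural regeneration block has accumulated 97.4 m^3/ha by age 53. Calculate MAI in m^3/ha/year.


Formula: MAI = Total Volume / Stand Age
MAI = 97.4 m^3/ha / 53 years
MAI = 1.84 m^3/ha/year

1.84


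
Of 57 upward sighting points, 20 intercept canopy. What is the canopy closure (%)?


Formula: Canopy closure = covered points / total points * 100
Closure = 20 / 57 * 100
Closure = 0.3509 * 100 = 35.1%

35.1


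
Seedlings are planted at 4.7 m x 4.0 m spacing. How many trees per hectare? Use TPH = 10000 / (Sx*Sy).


Formula: TPH = 10000 m^2/ha / (spacing_x * spacing_y)
Area per tree = 4.7 m * 4.0 m = 18.8 m^2
TPH = 10000 / 18.8 = 532 trees/ha

532


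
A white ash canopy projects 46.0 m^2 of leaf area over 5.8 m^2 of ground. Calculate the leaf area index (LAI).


Formula: LAI = total leaf area / ground area  (dimensionless)
LAI = 46.0 m^2 / 5.8 m^2
LAI = 7.93

7.93


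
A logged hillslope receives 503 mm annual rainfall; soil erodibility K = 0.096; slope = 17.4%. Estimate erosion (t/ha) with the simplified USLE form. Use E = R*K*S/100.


Formula: E = R * K * S / 100  (simplified USLE)
R * K = 503 * 0.096 = 48.288
E = 48.288 * 17.4 / 100 = 8.4 t/ha

8.4


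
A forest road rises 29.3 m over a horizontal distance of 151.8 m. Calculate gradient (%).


Formula: Gradient = rise / run * 100
Gradient = 29.3 / 151.8 * 100 = 19.3%

19.3


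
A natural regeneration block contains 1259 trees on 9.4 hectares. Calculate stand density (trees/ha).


Formula: Stand Density = N_trees / Area_ha
Density = 1259 trees / 9.4 ha
Density = 134 trees/ha

134


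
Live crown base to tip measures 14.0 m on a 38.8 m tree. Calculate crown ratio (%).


Formula: Crown Ratio = (Crown Length / Total Height) * 100
CR = (14.0 m / 38.8 m) * 100
CR = 0.3608 * 100 = 36.1%

36.1


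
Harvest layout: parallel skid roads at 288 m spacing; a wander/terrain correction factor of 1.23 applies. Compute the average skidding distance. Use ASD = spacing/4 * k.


Formula: ASD = (spacing / 4) * correction
Uncorrected distance = spacing / 4 = 288 / 4 = 72 m
ASD = 72 * 1.23 = 89 m

89


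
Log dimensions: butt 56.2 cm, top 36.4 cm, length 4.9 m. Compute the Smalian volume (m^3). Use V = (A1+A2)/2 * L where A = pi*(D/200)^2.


Smalian: V = (A1 + A2)/2 * L,  A = pi*(D/200)^2
A1 = pi*(56.2/200)^2 = 0.248063 m^2
A2 = pi*(36.4/200)^2 = 0.104062 m^2
V = (0.248063+0.104062)/2*4.9 = 0.8627 m^3

0.8627


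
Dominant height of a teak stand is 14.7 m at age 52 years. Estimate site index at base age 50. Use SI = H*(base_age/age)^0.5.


Formula: SI = H_dom * (base_age / age)^0.5
Age ratio = 50 / 52 = 0.96154
sqrt(age_ratio) = 0.98058
SI = 14.7 * 0.98058 = 14.4 m

14.4


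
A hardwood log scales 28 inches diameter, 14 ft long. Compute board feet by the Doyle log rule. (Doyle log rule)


Doyle: BF = (D - 4)^2 * L / 16
Adjusted diameter = 28 - 4 = 24 in
(D-4)^2 = 24^2 = 576
BF = 576 * 14 / 16 = 504 BF

504


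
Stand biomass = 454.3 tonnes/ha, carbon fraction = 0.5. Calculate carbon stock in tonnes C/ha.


Formula: Carbon Stock = Biomass * Carbon Fraction
C = 454.3 t/ha * 0.5
C = 227.2 t C/ha

227.2


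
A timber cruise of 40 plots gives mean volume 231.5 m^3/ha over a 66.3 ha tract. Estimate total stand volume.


Formula: Total Volume = Mean Volume per ha * Total Area
Total Volume = 231.5 m^3/ha * 66.3 ha
Total Volume = 15348 m^3

15348


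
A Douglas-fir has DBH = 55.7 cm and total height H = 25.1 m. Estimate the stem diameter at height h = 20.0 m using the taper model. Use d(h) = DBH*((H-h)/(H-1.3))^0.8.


Taper: d(h) = DBH * ((H - h) / (H - 1.3))^0.8
Numerator = H - h = 25.1 - 20.0 = 5.1 m
Denominator = H - 1.3 = 25.1 - 1.3 = 23.8 m
Ratio = 5.1 / 23.8 = 0.21429
d = 55.7 * 0.21429^0.8 = 16.2 cm

16.2


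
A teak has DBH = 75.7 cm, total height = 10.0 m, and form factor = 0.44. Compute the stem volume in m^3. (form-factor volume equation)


Formula: V = pi * (DBH/200)^2 * H * ff
Radius = DBH/200 = 75.7/200 = 0.3785 m
Radius^2 = 0.3785^2 = 0.14326225 m^2
V = pi * 0.14326225 * 10.0 * 0.44
V = 1.98 m^3

1.98


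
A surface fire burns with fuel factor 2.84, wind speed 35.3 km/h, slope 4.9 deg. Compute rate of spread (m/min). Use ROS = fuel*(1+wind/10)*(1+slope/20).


Formula: ROS = fuel * (1 + wind/10) * (1 + slope/20)
Wind factor = 1 + 35.3/10 = 4.53
Slope factor = 1 + 4.9/20 = 1.245
ROS = 2.84 * 4.53 * 1.245 = 16.02 m/min

16.02


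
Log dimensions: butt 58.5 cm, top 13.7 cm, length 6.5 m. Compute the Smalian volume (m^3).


Smalian: V = (A1 + A2)/2 * L,  A = pi*(D/200)^2
A1 = pi*(58.5/200)^2 = 0.268783 m^2
A2 = pi*(13.7/200)^2 = 0.014741 m^2
V = (0.268783+0.014741)/2*6.5 = 0.9215 m^3

0.9215


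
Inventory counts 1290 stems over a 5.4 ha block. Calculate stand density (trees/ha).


Formula: Stand Density = N_trees / Area_ha
Density = 1290 trees / 5.4 ha
Density = 239 trees/ha

239


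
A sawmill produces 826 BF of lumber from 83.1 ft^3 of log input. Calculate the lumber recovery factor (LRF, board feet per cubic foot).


Formula: LRF = Lumber Output (BF) / Log Input (ft^3)
LRF = 826 BF / 83.1 ft^3
LRF = 9.94 BF/ft^3

9.94


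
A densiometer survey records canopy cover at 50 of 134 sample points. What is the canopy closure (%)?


Formula: Canopy closure = covered points / total points * 100
Closure = 50 / 134 * 100
Closure = 0.3731 * 100 = 37.3%

37.3


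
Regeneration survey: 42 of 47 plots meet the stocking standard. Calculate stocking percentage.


Formula: Stocking % = stocked plots / total plots * 100
Stocking = 42 / 47 * 100
Stocking = 0.8936 * 100 = 89.4%

89.4


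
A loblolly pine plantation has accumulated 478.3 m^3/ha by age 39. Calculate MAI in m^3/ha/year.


Formula: MAI = Total Volume / Stand Age
MAI = 478.3 m^3/ha / 39 years
MAI = 12.26 m^3/ha/year

12.26


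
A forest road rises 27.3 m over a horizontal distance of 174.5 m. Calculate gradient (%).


Formula: Gradient = rise / run * 100
Gradient = 27.3 / 174.5 * 100 = 15.6%

15.6


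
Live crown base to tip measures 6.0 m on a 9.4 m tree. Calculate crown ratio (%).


Formula: Crown Ratio = (Crown Length / Total Height) * 100
CR = (6.0 m / 9.4 m) * 100
CR = 0.6383 * 100 = 63.8%

63.8


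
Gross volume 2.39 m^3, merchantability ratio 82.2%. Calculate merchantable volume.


Formula: MV = V_total * (merchantable_pct / 100)
Merchantable fraction = 82.2% / 100 = 0.822
MV = 2.39 m^3 * 0.822 = 1.965 m^3

1.965


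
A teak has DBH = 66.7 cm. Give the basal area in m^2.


Formula: BA = pi * (DBH/2)^2 / 10000  (cm^2 to m^2)
Radius = DBH/2 = 66.7/2 = 33.35 cm
BA = pi * 33.35^2 / 10000
   = 3494.15 cm^2 / 10000
   = 0.3494 m^2

0.3494


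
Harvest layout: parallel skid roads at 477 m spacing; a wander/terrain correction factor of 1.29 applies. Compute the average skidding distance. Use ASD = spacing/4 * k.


Formula: ASD = (spacing / 4) * correction
Uncorrected distance = spacing / 4 = 477 / 4 = 119.25 m
ASD = 119.25 * 1.29 = 154 m

154


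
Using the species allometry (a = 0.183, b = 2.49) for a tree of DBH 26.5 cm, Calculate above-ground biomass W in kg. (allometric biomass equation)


Formula: W = a * DBH^b  (allometric power law)
DBH^b = 26.5^2.49 = 3498.5028
W = 0.183 * 3498.5028 = 640.2 kg

640.2


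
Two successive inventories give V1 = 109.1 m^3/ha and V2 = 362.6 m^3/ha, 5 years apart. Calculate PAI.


Formula: PAI = (V_T2 - V_T1) / (T2 - T1)
Volume increment = 362.6 - 109.1 = 253.5 m^3/ha
PAI = 253.5 / 5 = 50.7 m^3/ha/year

50.7


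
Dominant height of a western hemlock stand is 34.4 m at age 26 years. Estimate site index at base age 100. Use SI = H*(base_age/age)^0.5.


Formula: SI = H_dom * (base_age / age)^0.5
Age ratio = 100 / 26 = 3.84615
sqrt(age_ratio) = 1.96116
SI = 34.4 * 1.96116 = 67.5 m

67.5


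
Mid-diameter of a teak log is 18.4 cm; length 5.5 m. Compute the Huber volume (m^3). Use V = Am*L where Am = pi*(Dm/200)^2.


Huber: V = Am * L,  Am = pi*(Dm/200)^2
Am = pi*(18.4/200)^2 = 0.02659 m^2
V = 0.02659*5.5 = 0.1462 m^3

0.1462


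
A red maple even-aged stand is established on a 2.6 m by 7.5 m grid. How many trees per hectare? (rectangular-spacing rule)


Formula: TPH = 10000 m^2/ha / (spacing_x * spacing_y)
Area per tree = 2.6 m * 7.5 m = 19.5 m^2
TPH = 10000 / 19.5 = 513 trees/ha

513


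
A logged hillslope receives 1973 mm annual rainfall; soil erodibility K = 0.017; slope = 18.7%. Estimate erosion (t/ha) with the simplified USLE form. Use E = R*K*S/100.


Formula: E = R * K * S / 100  (simplified USLE)
R * K = 1973 * 0.017 = 33.541
E = 33.541 * 18.7 / 100 = 6.27 t/ha

6.27


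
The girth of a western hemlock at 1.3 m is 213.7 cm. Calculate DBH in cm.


Formula: DBH = C / pi
DBH = 213.7 / pi
pi = 3.14159...
DBH = 68.0 cm

68.0


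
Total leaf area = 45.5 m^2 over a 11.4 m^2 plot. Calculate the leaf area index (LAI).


Formula: LAI = total leaf area / ground area  (dimensionless)
LAI = 45.5 m^2 / 11.4 m^2
LAI = 3.99

3.99


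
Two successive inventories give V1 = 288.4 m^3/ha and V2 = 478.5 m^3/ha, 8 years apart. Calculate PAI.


Formula: PAI = (V_T2 - V_T1) / (T2 - T1)
Volume increment = 478.5 - 288.4 = 190.1 m^3/ha
PAI = 190.1 / 8 = 23.76 m^3/ha/year

23.76


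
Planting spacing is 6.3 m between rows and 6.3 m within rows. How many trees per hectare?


Formula: TPH = 10000 m^2/ha / (spacing_x * spacing_y)
Area per tree = 6.3 m * 6.3 m = 39.69 m^2
TPH = 10000 / 39.69 = 252 trees/ha

252


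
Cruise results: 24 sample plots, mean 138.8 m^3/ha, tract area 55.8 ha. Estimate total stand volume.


Formula: Total Volume = Mean Volume per ha * Total Area
Total Volume = 138.8 m^3/ha * 55.8 ha
Total Volume = 7745 m^3

7745


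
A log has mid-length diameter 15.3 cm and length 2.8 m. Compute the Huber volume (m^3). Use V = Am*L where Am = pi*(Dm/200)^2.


Huber: V = Am * L,  Am = pi*(Dm/200)^2
Am = pi*(15.3/200)^2 = 0.018385 m^2
V = 0.018385*2.8 = 0.0515 m^3

0.0515


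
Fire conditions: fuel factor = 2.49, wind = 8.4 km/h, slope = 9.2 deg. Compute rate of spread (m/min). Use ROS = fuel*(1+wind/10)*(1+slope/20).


Formula: ROS = fuel * (1 + wind/10) * (1 + slope/20)
Wind factor = 1 + 8.4/10 = 1.84
Slope factor = 1 + 9.2/20 = 1.46
ROS = 2.49 * 1.84 * 1.46 = 6.69 m/min

6.69


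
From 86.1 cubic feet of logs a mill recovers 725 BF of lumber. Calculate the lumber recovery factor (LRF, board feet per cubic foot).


Formula: LRF = Lumber Output (BF) / Log Input (ft^3)
LRF = 725 BF / 86.1 ft^3
LRF = 8.42 BF/ft^3

8.42


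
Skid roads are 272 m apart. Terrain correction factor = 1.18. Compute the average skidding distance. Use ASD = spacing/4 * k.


Formula: ASD = (spacing / 4) * correction
Uncorrected distance = spacing / 4 = 272 / 4 = 68 m
ASD = 68 * 1.18 = 80 m

80


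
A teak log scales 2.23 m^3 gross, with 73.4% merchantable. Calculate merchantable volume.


Formula: MV = V_total * (merchantable_pct / 100)
Merchantable fraction = 73.4% / 100 = 0.734
MV = 2.23 m^3 * 0.734 = 1.637 m^3

1.637


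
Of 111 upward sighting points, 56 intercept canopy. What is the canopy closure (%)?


Formula: Canopy closure = covered points / total points * 100
Closure = 56 / 111 * 100
Closure = 0.5045 * 100 = 50.5%

50.5


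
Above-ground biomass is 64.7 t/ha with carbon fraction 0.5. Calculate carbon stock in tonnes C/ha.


Formula: Carbon Stock = Biomass * Carbon Fraction
C = 64.7 t/ha * 0.5
C = 32.4 t C/ha

32.4


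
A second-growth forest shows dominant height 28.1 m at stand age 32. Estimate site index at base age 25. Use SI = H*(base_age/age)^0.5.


Formula: SI = H_dom * (base_age / age)^0.5
Age ratio = 25 / 32 = 0.78125
sqrt(age_ratio) = 0.88388
SI = 28.1 * 0.88388 = 24.8 m

24.8


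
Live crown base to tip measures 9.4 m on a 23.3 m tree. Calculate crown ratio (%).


Formula: Crown Ratio = (Crown Length / Total Height) * 100
CR = (9.4 m / 23.3 m) * 100
CR = 0.4034 * 100 = 40.3%

40.3


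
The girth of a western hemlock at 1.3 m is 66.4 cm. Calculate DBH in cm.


Formula: DBH = C / pi
DBH = 66.4 / pi
pi = 3.14159...
DBH = 21.1 cm

21.1


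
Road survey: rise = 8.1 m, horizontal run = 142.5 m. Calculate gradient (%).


Formula: Gradient = rise / run * 100
Gradient = 8.1 / 142.5 * 100 = 5.7%

5.7


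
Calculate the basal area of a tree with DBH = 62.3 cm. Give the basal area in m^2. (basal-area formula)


Formula: BA = pi * (DBH/2)^2 / 10000  (cm^2 to m^2)
Radius = DBH/2 = 62.3/2 = 31.15 cm
BA = pi * 31.15^2 / 10000
   = 3048.358 cm^2 / 10000
   = 0.3048 m^2

0.3048


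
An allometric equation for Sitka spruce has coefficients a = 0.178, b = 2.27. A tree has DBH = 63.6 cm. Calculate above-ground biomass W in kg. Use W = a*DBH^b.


Formula: W = a * DBH^b  (allometric power law)
DBH^b = 63.6^2.27 = 12412.1682
W = 0.178 * 12412.1682 = 2209.4 kg

2209.4


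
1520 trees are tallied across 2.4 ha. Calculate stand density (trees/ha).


Formula: Stand Density = N_trees / Area_ha
Density = 1520 trees / 2.4 ha
Density = 633 trees/ha

633


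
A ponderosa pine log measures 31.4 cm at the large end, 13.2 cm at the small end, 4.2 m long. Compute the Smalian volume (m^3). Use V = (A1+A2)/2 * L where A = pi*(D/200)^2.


Smalian: V = (A1 + A2)/2 * L,  A = pi*(D/200)^2
A1 = pi*(31.4/200)^2 = 0.077437 m^2
A2 = pi*(13.2/200)^2 = 0.013685 m^2
V = (0.077437+0.013685)/2*4.2 = 0.1914 m^3

0.1914


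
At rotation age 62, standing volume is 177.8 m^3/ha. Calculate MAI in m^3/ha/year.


Formula: MAI = Total Volume / Stand Age
MAI = 177.8 m^3/ha / 62 years
MAI = 2.87 m^3/ha/year

2.87


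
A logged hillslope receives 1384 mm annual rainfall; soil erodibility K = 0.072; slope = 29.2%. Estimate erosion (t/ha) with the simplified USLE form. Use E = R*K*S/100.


Formula: E = R * K * S / 100  (simplified USLE)
R * K = 1384 * 0.072 = 99.648
E = 99.648 * 29.2 / 100 = 29.1 t/ha

29.1


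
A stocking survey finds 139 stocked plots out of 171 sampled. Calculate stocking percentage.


Formula: Stocking % = stocked plots / total plots * 100
Stocking = 139 / 171 * 100
Stocking = 0.8129 * 100 = 81.3%

81.3


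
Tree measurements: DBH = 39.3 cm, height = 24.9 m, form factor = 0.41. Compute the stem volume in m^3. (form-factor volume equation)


Formula: V = pi * (DBH/200)^2 * H * ff
Radius = DBH/200 = 39.3/200 = 0.1965 m
Radius^2 = 0.1965^2 = 0.03861225 m^2
V = pi * 0.03861225 * 24.9 * 0.41
V = 1.238 m^3

1.238


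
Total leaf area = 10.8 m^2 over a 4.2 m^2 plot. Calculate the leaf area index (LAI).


Formula: LAI = total leaf area / ground area  (dimensionless)
LAI = 10.8 m^2 / 4.2 m^2
LAI = 2.57

2.57


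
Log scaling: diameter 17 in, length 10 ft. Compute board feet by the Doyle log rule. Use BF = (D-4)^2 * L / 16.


Doyle: BF = (D - 4)^2 * L / 16
Adjusted diameter = 17 - 4 = 13 in
(D-4)^2 = 13^2 = 169
BF = 169 * 10 / 16 = 106 BF

106


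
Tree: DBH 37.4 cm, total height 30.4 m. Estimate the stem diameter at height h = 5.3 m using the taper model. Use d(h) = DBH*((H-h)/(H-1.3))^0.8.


Taper: d(h) = DBH * ((H - h) / (H - 1.3))^0.8
Numerator = H - h = 30.4 - 5.3 = 25.1 m
Denominator = H - 1.3 = 30.4 - 1.3 = 29.1 m
Ratio = 25.1 / 29.1 = 0.86254
d = 37.4 * 0.86254^0.8 = 33.2 cm

33.2


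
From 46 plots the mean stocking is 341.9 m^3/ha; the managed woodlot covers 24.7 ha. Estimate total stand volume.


Formula: Total Volume = Mean Volume per ha * Total Area
Total Volume = 341.9 m^3/ha * 24.7 ha
Total Volume = 8445 m^3

8445


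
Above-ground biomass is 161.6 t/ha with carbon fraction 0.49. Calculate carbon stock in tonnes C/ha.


Formula: Carbon Stock = Biomass * Carbon Fraction
C = 161.6 t/ha * 0.49
C = 79.2 t C/ha

79.2


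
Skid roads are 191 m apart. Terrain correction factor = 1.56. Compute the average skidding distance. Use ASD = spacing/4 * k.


Formula: ASD = (spacing / 4) * correction
Uncorrected distance = spacing / 4 = 191 / 4 = 47.75 m
ASD = 47.75 * 1.56 = 74 m

74


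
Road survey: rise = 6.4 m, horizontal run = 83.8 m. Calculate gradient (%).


Formula: Gradient = rise / run * 100
Gradient = 6.4 / 83.8 * 100 = 7.6%

7.6


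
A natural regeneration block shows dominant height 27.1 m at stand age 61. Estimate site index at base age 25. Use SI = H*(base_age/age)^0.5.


Formula: SI = H_dom * (base_age / age)^0.5
Age ratio = 25 / 61 = 0.40984
sqrt(age_ratio) = 0.64018
SI = 27.1 * 0.64018 = 17.3 m

17.3


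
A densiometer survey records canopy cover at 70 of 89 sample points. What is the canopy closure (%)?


Formula: Canopy closure = covered points / total points * 100
Closure = 70 / 89 * 100
Closure = 0.7865 * 100 = 78.7%

78.7


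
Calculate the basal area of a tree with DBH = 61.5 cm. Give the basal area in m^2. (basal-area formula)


Formula: BA = pi * (DBH/2)^2 / 10000  (cm^2 to m^2)
Radius = DBH/2 = 61.5/2 = 30.75 cm
BA = pi * 30.75^2 / 10000
   = 2970.5722 cm^2 / 10000
   = 0.2971 m^2

0.2971


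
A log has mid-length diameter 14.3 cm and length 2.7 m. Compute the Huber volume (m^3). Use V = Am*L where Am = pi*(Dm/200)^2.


Huber: V = Am * L,  Am = pi*(Dm/200)^2
Am = pi*(14.3/200)^2 = 0.016061 m^2
V = 0.016061*2.7 = 0.0434 m^3

0.0434


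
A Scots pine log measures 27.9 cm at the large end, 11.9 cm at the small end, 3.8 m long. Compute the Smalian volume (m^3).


Smalian: V = (A1 + A2)/2 * L,  A = pi*(D/200)^2
A1 = pi*(27.9/200)^2 = 0.061136 m^2
A2 = pi*(11.9/200)^2 = 0.011122 m^2
V = (0.061136+0.011122)/2*3.8 = 0.1373 m^3

0.1373
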